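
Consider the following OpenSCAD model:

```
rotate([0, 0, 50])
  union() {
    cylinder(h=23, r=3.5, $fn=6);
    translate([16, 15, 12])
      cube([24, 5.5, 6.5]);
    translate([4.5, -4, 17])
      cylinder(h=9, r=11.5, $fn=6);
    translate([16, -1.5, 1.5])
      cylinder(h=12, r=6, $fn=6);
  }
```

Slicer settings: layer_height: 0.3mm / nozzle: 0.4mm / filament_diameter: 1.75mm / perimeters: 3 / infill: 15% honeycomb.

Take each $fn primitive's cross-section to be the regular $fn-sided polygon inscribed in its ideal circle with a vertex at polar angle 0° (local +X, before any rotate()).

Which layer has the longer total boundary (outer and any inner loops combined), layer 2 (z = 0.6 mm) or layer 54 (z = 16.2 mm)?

layer 54 (z = 16.2 mm)

Layer 2 (z = 0.6): the r=3.5 cylinder contributes a regular 6-gon of circumradius 3.5 (perimeter = 2·6·3.500·sin(180°/6) = 21.00 mm); the cube at (16, 15) does not reach this height (z outside [12, 18.5]); the cylinder at (4.5, -4) is not intersected at this z (z outside [17, 26]); the cylinder at (16, -1.5) is not intersected at this z (z outside [1.5, 13.5]); Merging all regions: only the r=3.5 cylinder is present, so the union is just that shape — boundary = 21.00 mm; (whole slice rotated 50° about Z — lengths, areas and connectivity unchanged). So its perimeter = 21.00 mm. Layer 54 (z = 16.2): the r=3.5 cylinder gives a regular 6-gon of circumradius 3.5 (constant along its height) (perimeter = 2·6·3.500·sin(180°/6) = 21.00 mm); the cube at (16, 15) is present — its section is the full 24×5.5 rectangle (perimeter 59.00 mm); the cylinder at (4.5, -4) does not reach this height (z outside [17, 26]); the cylinder at (16, -1.5) is not intersected at this z (z outside [1.5, 13.5]); Combining (union): the 2 present regions are separate (no shared area or edge), so areas and boundary lengths simply add and each stays a separate island — boundary = 80.00 mm; (whole slice rotated 50° about Z — lengths, areas and connectivity unchanged). So its perimeter = 80.00 mm. Layer 54 is larger (80.00 vs 21.00 mm).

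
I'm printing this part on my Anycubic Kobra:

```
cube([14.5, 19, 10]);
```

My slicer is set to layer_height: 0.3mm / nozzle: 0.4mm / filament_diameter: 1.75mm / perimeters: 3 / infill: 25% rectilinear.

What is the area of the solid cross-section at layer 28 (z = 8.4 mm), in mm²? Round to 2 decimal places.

275.50 mm²

At z = 8.4 mm: the 14.5×19 cube contributes its full rectangle (area 275.50 mm²). Overall, the cross-section is a single solid region. Net area = 275.50 mm².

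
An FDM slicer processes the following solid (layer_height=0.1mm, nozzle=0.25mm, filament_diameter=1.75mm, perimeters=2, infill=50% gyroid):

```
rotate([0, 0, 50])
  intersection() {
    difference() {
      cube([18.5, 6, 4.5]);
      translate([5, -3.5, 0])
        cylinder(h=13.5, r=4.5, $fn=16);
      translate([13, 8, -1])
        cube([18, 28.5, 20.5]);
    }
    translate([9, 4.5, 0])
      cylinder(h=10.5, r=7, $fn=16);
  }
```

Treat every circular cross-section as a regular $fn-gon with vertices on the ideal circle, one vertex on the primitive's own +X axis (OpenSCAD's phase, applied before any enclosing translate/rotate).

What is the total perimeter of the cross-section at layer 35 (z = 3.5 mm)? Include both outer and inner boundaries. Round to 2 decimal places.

At z = 3.5 mm: the cube is present — its section is the full 18.5×6 rectangle (perimeter 49.00 mm); the r=4.5 cylinder at (5, -3.5) contributes a regular 16-gon of circumradius 4.5 (perimeter = 2·16·4.500·sin(180°/16) = 28.09 mm); the cube at (13, 8) is present — its section is the full 18×28.5 rectangle (perimeter 93.00 mm); Taking the first minus the rest: starting from the 18.5×6 cube, the r=4.5 cylinder at (5, -3.5) partially overlaps it — only the 3.50 mm² overlap (of its 61.99 mm²) is removed, clipping the outline; the 18×28.5 cube at (13, 8) misses the remaining region (no effect) — boundary = 49.47 mm; the r=7 cylinder at (9, 4.5) gives a regular 16-gon of circumradius 7 (constant along its height) (perimeter = 2·16·7.000·sin(180°/16) = 43.70 mm); Keeping only the common overlap: the r=7 cylinder at (9, 4.5) partially overlaps that combined region; clipping to the common part keeps 74.96 mm² — boundary = 36.72 mm; (rotated 50° about Z; rotation is an isometry so areas/perimeters/island counts are preserved). Overall, the cross-section is a single solid region. Total boundary length (outer) = 36.72 mm.

36.72 mm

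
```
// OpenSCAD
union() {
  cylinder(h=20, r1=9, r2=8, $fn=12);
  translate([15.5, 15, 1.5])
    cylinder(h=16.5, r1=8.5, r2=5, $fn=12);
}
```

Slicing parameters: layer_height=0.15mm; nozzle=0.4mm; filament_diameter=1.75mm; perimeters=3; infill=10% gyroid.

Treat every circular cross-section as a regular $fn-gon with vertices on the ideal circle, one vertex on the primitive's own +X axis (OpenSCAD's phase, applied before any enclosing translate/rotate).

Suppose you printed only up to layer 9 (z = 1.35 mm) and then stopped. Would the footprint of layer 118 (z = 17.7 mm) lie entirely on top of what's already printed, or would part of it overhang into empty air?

part overhangs

Compare the two slices. At z = 1.35: the cone (r1=9→r2=8) has section circumradius 8.932 here — a regular 12-gon (area = (12/2)·8.932²·sin(360°/12) = 239.37 mm²); the cone at (15.5, 15) does not reach this height (z outside [1.5, 18]); Taking the union: only the cone is present, so the union is just that shape — area = 239.37 mm². At z = 17.7: the cone (r1=9→r2=8) has section circumradius 8.115 here — a regular 12-gon (area = (12/2)·8.115²·sin(360°/12) = 197.56 mm²); the cone at (15.5, 15) contributes a regular 12-gon of circumradius 5.064 (interpolated between r1=8.5 and r2=5 at t=0.982) (area = (12/2)·5.064²·sin(360°/12) = 76.92 mm²); Merging all regions: the 2 present regions are separate (no shared area or edge), so areas and boundary lengths simply add and each stays a separate island — area = 274.48 mm². Checking containment: at z = 17.7 the cross-section extends beyond the z = 1.35 cross-section by about 76.92 mm².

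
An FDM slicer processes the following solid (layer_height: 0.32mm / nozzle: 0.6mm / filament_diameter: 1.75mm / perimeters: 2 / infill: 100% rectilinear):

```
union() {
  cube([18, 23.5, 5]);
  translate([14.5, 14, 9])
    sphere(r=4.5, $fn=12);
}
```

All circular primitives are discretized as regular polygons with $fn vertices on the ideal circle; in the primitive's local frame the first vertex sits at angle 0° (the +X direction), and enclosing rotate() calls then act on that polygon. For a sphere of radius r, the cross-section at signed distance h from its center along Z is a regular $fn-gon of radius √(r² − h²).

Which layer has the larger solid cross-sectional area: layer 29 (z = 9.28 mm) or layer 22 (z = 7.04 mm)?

layer 29 (z = 9.28 mm)

Layer 29 (z = 9.28): the cube is not intersected at this z (z outside [0, 5]); the r=4.5 sphere at (14.5, 14) contributes a regular 12-gon of circumradius √(4.5²−0.28²) = 4.491 (area = (12/2)·4.491²·sin(360°/12) = 60.51 mm²); Taking the union: only the r=4.5 sphere at (14.5, 14) is present, so the union is just that shape — area = 60.51 mm². So its area = 60.51 mm². Layer 22 (z = 7.04): the cube does not reach this height (z outside [0, 5]); the r=4.5 sphere at (14.5, 14) contributes a regular 12-gon of circumradius √(4.5²−1.96²) = 4.051 (area = (12/2)·4.051²·sin(360°/12) = 49.23 mm²); Merging all regions: only the r=4.5 sphere at (14.5, 14) is present, so the union is just that shape — area = 49.23 mm². So its area = 49.23 mm². Layer 29 is larger (60.51 vs 49.23 mm²).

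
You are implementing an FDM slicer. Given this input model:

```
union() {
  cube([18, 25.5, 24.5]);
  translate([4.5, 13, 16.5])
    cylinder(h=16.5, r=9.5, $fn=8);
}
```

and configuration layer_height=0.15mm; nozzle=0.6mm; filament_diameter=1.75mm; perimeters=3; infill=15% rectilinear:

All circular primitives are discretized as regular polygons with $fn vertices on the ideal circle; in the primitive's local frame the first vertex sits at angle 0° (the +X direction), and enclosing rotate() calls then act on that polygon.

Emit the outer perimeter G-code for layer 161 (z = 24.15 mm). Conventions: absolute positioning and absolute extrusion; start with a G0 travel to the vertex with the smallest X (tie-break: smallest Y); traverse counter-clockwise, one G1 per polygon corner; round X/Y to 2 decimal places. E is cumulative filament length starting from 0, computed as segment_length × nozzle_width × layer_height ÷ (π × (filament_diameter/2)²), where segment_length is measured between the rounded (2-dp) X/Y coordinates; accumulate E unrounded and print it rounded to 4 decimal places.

G0 X-5.00 Y13.00 Z24.15
G1 X-2.22 Y6.28 E0.2721
G1 X0.00 Y5.36 E0.3620
G1 X0.00 Y0.00 E0.5626
G1 X18.00 Y0.00 E1.2361
G1 X18.00 Y25.50 E2.1903
G1 X0.00 Y25.50 E2.8638
G1 X0.00 Y20.64 E3.0456
G1 X-2.22 Y19.72 E3.1355
G1 X-5.00 Y13.00 E3.4077

At z = 24.15 mm: the 18×25.5 cube contributes its full rectangle; the cylinder at (4.5, 13): section is a regular 8-gon, circumradius r=9.5; Merging all regions: the regions partially overlap (shared area 204.74 mm²), so overlapping operands fuse into one piece — 1 connected region. The outline is a single polygon with 9 vertices. Extrusion per mm of travel: 0.6 × 0.15 / (π × 0.875²) = 0.037418. Accumulating E over each segment gives final E = 3.4077.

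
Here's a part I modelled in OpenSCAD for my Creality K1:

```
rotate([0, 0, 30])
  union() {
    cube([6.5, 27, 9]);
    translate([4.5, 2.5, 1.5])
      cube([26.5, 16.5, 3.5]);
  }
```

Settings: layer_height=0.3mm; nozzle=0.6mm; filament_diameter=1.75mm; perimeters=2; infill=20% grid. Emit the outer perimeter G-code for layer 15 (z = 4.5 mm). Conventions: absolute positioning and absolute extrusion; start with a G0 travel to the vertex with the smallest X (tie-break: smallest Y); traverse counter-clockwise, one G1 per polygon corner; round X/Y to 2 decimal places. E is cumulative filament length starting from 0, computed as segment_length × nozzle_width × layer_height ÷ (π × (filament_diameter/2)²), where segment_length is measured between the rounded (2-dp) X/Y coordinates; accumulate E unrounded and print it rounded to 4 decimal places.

At z = 4.5 mm: the 6.5×27 cube contributes its full rectangle; the cube at (4.5, 2.5) (footprint 26.5×16.5) is included at this height; Merging all regions: the regions partially overlap (shared area 33.00 mm²), so overlapping operands fuse into one piece — 1 connected region; (whole slice rotated 30° about Z — lengths, areas and connectivity unchanged). The outline is a single polygon with 8 vertices. Extrusion per mm of travel: 0.6 × 0.3 / (π × 0.875²) = 0.074835. Accumulating E over each segment gives final E = 8.6810.

G0 X-13.50 Y23.38 Z4.50
G1 X0.00 Y0.00 E2.0204
G1 X5.63 Y3.25 E2.5069
G1 X4.38 Y5.42 E2.6943
G1 X25.60 Y17.67 E4.5279
G1 X17.35 Y31.95 E5.7621
G1 X-3.87 Y19.70 E7.5957
G1 X-7.87 Y26.63 E8.1945
G1 X-13.50 Y23.38 E8.6810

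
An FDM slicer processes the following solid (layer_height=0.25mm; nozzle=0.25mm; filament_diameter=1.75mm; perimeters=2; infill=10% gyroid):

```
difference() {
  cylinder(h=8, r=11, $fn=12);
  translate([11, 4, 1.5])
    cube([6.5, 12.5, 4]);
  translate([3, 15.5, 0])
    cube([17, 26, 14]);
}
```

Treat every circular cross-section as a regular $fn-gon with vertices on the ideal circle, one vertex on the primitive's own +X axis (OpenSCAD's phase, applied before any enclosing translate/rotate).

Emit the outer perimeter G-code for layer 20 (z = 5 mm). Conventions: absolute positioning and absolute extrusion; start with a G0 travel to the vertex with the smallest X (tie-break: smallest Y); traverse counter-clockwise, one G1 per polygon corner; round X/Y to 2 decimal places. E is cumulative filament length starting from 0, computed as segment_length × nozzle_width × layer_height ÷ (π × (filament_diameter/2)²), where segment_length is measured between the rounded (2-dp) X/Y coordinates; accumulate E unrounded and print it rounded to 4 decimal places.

At z = 5 mm: the r=11 cylinder contributes a regular 12-gon of circumradius 11; the cube at (11, 4) (footprint 6.5×12.5) is included at this height; the cube at (3, 15.5) (footprint 17×26) is included at this height; Subtracting the remaining from the first: starting from the r=11 cylinder, the 6.5×12.5 cube at (11, 4) misses the remaining region (no effect); the 17×26 cube at (3, 15.5) misses the remaining region (no effect) — 1 connected region. The outline is a single polygon with 12 vertices. Extrusion per mm of travel: 0.25 × 0.25 / (π × 0.875²) = 0.025984. Accumulating E over each segment gives final E = 1.7758.

G0 X-11.00 Y0.00 Z5.00
G1 X-9.53 Y-5.50 E0.1479
G1 X-5.50 Y-9.53 E0.2960
G1 X0.00 Y-11.00 E0.4440
G1 X5.50 Y-9.53 E0.5919
G1 X9.53 Y-5.50 E0.7400
G1 X11.00 Y0.00 E0.8879
G1 X9.53 Y5.50 E1.0358
G1 X5.50 Y9.53 E1.1839
G1 X0.00 Y11.00 E1.3319
G1 X-5.50 Y9.53 E1.4798
G1 X-9.53 Y5.50 E1.6279
G1 X-11.00 Y0.00 E1.7758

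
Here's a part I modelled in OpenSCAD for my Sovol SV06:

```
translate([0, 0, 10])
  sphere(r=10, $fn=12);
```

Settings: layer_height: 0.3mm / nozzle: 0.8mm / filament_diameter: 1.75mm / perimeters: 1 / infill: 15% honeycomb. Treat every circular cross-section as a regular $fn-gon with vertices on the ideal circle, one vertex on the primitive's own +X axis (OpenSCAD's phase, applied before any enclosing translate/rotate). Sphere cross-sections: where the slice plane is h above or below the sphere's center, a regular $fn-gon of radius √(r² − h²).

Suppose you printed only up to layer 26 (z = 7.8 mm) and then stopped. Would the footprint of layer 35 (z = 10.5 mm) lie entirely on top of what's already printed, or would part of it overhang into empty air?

Compare the two slices. At z = 7.8: the sphere: section is a regular 12-gon, circumradius = √(r²−h²) = √(10²−2.2²) = 9.755 (area = (12/2)·9.755²·sin(360°/12) = 285.48 mm²). At z = 10.5: the r=10 sphere slices to a regular 12-gon of circumradius 9.987 (√(r²−h²) with h=0.5 from center) (area = (12/2)·9.987²·sin(360°/12) = 299.25 mm²). Checking containment: at z = 10.5 the cross-section extends beyond the z = 7.8 cross-section by about 13.77 mm².

part overhangs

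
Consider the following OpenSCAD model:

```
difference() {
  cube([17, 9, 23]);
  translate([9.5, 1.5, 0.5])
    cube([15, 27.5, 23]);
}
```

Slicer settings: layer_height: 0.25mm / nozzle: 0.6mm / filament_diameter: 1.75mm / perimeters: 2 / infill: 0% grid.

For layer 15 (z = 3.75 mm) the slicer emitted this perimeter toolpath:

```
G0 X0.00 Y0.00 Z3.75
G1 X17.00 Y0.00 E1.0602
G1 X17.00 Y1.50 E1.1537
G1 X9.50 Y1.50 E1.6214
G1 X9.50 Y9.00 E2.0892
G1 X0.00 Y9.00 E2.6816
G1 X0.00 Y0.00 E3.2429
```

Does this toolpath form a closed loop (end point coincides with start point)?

yes

Start point (G0): (0.00, 0.00). End point (last G1): the path returns to the start — closed.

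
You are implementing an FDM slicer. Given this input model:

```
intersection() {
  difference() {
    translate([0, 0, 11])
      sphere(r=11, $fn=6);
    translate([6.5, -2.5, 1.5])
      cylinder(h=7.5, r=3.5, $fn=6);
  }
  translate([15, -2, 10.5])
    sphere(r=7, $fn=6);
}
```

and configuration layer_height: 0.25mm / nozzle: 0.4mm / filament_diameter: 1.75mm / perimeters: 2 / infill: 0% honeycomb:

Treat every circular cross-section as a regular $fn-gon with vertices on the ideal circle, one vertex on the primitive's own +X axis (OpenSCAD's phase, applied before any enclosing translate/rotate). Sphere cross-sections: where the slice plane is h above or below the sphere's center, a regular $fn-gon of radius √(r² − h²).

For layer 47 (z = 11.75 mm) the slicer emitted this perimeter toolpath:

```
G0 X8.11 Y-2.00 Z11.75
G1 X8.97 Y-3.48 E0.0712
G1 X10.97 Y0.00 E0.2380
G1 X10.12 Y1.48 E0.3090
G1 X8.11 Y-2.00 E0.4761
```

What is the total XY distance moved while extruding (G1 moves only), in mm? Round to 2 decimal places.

11.45 mm

Sum the Euclidean lengths of each G1 segment: total = 11.45 mm.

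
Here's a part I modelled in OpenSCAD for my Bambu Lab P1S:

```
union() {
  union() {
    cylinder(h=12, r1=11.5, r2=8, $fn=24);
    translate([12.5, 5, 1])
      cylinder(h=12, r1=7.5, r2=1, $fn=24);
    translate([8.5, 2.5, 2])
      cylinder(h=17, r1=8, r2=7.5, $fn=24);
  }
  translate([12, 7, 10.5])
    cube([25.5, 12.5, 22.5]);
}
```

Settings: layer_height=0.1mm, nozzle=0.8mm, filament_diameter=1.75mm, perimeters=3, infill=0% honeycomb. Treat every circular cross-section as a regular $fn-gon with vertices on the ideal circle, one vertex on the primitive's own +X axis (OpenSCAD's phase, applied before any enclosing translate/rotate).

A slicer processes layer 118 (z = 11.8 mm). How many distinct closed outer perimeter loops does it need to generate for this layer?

1

At z = 11.8 mm: the cone: at t=0.983 of its height the radius interpolates to r₁+(r₂−r₁)t = 8.058, giving a regular 24-gon of that circumradius; the cone at (12.5, 5) (r1=7.5→r2=1) has section circumradius 1.650 here — a regular 24-gon; the cone at (8.5, 2.5): at t=0.576 of its height the radius interpolates to r₁+(r₂−r₁)t = 7.712, giving a regular 24-gon of that circumradius; Taking the union: the regions partially overlap (shared area 70.38 mm²), so overlapping operands fuse into one piece — 1 connected region; the cube at (12, 7) (footprint 25.5×12.5) is included at this height; Combining (union): the regions partially overlap (shared area 3.65 mm²), so overlapping operands fuse into one piece — 1 connected region. The result has 1 disconnected region.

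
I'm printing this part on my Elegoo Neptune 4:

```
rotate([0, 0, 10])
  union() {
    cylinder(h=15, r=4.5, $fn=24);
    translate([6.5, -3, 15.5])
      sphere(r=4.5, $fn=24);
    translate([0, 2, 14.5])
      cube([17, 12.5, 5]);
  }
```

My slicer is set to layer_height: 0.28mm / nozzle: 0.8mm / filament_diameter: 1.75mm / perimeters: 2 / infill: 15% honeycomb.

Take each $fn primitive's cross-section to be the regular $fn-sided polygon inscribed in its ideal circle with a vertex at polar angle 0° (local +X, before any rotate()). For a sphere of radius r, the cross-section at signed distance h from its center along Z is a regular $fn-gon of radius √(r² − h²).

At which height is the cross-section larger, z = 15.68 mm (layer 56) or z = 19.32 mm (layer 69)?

Layer 56 (z = 15.68): the cylinder is absent (z outside [0, 15]); the r=4.5 sphere at (6.5, -3) slices to a regular 24-gon of circumradius 4.496 (√(r²−h²) with h=0.18 from center) (area = (24/2)·4.496²·sin(360°/24) = 62.79 mm²); the 17×12.5 cube at (0, 2) contributes its full rectangle (area 212.50 mm²); Combining (union): the 2 present regions are separate (no shared area or edge), so areas and boundary lengths simply add and each stays a separate island — area = 275.29 mm²; (whole slice rotated 10° about Z — lengths, areas and connectivity unchanged). So its area = 275.29 mm². Layer 69 (z = 19.32): the cylinder does not reach this height (z outside [0, 15]); the r=4.5 sphere at (6.5, -3) slices to a regular 24-gon of circumradius 2.379 (√(r²−h²) with h=3.82 from center) (area = (24/2)·2.379²·sin(360°/24) = 17.57 mm²); the cube at (0, 2) is present — its section is the full 17×12.5 rectangle (area 212.50 mm²); Merging all regions: the 2 present regions are separate (no shared area or edge), so areas and boundary lengths simply add and each stays a separate island — area = 230.07 mm²; (whole slice rotated 10° about Z — lengths, areas and connectivity unchanged). So its area = 230.07 mm². Layer 56 is larger (275.29 vs 230.07 mm²).

layer 56 (z = 15.68 mm)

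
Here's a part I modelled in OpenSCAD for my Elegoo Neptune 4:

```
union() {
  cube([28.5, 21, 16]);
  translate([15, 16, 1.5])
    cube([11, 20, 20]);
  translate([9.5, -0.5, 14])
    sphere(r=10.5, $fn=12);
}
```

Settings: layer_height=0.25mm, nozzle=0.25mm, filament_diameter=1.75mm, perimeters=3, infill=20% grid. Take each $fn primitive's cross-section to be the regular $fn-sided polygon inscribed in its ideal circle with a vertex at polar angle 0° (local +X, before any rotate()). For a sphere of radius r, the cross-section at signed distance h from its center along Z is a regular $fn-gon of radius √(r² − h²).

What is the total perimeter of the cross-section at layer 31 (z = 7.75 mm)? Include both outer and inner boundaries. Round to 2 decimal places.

139.63 mm

At z = 7.75 mm: the cube (footprint 28.5×21) is included at this height (perimeter 99.00 mm); the 11×20 cube at (15, 16) contributes its full rectangle (perimeter 62.00 mm); the r=10.5 sphere at (9.5, -0.5) slices to a regular 12-gon of circumradius 8.437 (√(r²−h²) with h=6.25 from center) (perimeter = 2·12·8.437·sin(180°/12) = 52.41 mm); Combining (union): the regions partially overlap (shared area 153.41 mm²), so the edge portions inside another operand are dropped and the merged outline is re-measured after clipping — boundary = 139.63 mm. Overall, the cross-section is a single solid region. Total boundary length (outer) = 139.63 mm.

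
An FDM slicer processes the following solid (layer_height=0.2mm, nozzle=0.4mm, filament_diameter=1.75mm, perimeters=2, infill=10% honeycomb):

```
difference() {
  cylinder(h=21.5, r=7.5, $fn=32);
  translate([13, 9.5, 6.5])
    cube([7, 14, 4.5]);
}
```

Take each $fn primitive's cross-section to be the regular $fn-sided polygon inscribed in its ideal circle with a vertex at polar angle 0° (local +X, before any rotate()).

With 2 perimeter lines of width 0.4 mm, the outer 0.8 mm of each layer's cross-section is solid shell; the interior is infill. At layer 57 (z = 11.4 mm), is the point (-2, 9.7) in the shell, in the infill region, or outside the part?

At z = 11.4 mm: the cylinder: section is a regular 32-gon, circumradius r=7.5; the cube at (13, 9.5) is absent (z outside [6.5, 11]); Taking the first minus the rest: none of the subtracted shapes is present at this height, so the r=7.5 cylinder is unchanged — 1 connected region. Overall, the cross-section is a single solid region. The nearest boundary edge runs (0.00, 7.50)→(-1.46, 7.36); distance from the point to it = 2.40 mm. The point is not inside any of the regions above, so it lies outside the cross-section (2.40 mm from the nearest boundary).

outside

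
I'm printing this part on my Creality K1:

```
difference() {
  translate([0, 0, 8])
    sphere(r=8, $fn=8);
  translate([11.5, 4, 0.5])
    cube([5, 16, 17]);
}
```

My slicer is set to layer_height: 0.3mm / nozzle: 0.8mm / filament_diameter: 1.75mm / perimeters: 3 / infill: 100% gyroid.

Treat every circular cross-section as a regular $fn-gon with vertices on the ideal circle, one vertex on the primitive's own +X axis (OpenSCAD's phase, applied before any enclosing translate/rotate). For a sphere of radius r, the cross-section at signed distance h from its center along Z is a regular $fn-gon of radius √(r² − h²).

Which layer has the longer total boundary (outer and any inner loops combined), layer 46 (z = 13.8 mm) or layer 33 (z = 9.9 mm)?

Layer 46 (z = 13.8): the r=8 sphere slices to a regular 8-gon of circumradius 5.510 (√(r²−h²) with h=5.8 from center) (perimeter = 2·8·5.510·sin(180°/8) = 33.74 mm); the cube at (11.5, 4) is present — its section is the full 5×16 rectangle (perimeter 42.00 mm); Subtracting the remaining from the first: starting from the r=8 sphere, the 5×16 cube at (11.5, 4) misses the remaining region (no effect) — boundary = 33.74 mm. So its perimeter = 33.74 mm. Layer 33 (z = 9.9): the r=8 sphere contributes a regular 8-gon of circumradius √(8²−1.9²) = 7.771 (perimeter = 2·8·7.771·sin(180°/8) = 47.58 mm); the 5×16 cube at (11.5, 4) contributes its full rectangle (perimeter 42.00 mm); Taking the first minus the rest: starting from the r=8 sphere, the 5×16 cube at (11.5, 4) misses the remaining region (no effect) — boundary = 47.58 mm. So its perimeter = 47.58 mm. Layer 33 is larger (47.58 vs 33.74 mm).

layer 33 (z = 9.9 mm)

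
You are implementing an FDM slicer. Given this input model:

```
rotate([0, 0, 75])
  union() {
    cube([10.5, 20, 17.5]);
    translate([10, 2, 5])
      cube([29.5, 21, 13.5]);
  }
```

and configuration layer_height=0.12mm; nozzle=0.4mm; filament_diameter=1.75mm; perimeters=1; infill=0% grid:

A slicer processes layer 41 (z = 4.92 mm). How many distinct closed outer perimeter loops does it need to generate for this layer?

1

At z = 4.92 mm: the cube (footprint 10.5×20) is included at this height; the cube at (10, 2) is absent (z outside [5, 18.5]); Merging all regions: only the 10.5×20 cube is present, so the union is just that shape — 1 connected region; (rotated 75° about Z; rotation is an isometry so areas/perimeters/island counts are preserved). The result has 1 disconnected region.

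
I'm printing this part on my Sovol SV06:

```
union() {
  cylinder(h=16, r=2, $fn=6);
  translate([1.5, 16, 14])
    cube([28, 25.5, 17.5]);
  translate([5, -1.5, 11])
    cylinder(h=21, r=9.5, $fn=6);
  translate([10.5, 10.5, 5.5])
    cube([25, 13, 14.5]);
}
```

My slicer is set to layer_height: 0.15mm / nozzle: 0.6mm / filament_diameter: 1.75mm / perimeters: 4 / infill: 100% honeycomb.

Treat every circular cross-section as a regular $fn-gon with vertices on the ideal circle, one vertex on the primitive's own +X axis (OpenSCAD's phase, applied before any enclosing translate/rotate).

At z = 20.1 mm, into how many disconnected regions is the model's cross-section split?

2

At z = 20.1 mm: the cylinder does not reach this height (z outside [0, 16]); the cube at (1.5, 16) is present — its section is the full 28×25.5 rectangle; the cylinder at (5, -1.5): section is a regular 6-gon, circumradius r=9.5; the cube at (10.5, 10.5) is not intersected at this z (z outside [5.5, 20]); Taking the union: the 2 present regions are separate (no shared area or edge), so areas and boundary lengths simply add and each stays a separate island — 2 connected regions. The result has 2 disconnected regions.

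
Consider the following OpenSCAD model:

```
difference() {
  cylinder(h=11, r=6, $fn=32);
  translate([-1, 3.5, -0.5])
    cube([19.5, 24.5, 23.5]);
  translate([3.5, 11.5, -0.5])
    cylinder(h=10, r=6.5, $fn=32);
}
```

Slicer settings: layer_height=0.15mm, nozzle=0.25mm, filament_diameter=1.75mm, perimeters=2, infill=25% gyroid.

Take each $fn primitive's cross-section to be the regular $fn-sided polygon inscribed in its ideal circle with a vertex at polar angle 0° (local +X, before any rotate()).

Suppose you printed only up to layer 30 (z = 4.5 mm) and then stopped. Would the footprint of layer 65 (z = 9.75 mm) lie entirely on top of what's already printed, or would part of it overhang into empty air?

Compare the two slices. At z = 4.5: the r=6 cylinder gives a regular 32-gon of circumradius 6 (constant along its height) (area = (32/2)·6.000²·sin(360°/32) = 112.37 mm²); the cube at (-1, 3.5) (footprint 19.5×24.5) is included at this height (area 477.75 mm²); the cylinder at (3.5, 11.5): section is a regular 32-gon, circumradius r=6.5 (area = (32/2)·6.500²·sin(360°/32) = 131.88 mm²); Subtracting the remaining from the first: starting from the r=6 cylinder (112.37 mm²), the 19.5×24.5 cube at (-1, 3.5) partially overlaps it — only the 10.87 mm² overlap (of its 477.75 mm²) is removed, clipping the outline; the r=6.5 cylinder at (3.5, 11.5) misses the remaining region (no effect) — area = 101.50 mm². At z = 9.75: the r=6 cylinder contributes a regular 32-gon of circumradius 6 (area = (32/2)·6.000²·sin(360°/32) = 112.37 mm²); the cube at (-1, 3.5) is present — its section is the full 19.5×24.5 rectangle (area 477.75 mm²); the cylinder at (3.5, 11.5) does not reach this height (z outside [-0.5, 9.5]); Taking the first minus the rest: starting from the r=6 cylinder (112.37 mm²), the 19.5×24.5 cube at (-1, 3.5) partially overlaps it — only the 10.87 mm² overlap (of its 477.75 mm²) is removed, clipping the outline — area = 101.50 mm². Checking containment: the cross-section at z = 9.75 is a subset of the cross-section at z = 4.5.

entirely on top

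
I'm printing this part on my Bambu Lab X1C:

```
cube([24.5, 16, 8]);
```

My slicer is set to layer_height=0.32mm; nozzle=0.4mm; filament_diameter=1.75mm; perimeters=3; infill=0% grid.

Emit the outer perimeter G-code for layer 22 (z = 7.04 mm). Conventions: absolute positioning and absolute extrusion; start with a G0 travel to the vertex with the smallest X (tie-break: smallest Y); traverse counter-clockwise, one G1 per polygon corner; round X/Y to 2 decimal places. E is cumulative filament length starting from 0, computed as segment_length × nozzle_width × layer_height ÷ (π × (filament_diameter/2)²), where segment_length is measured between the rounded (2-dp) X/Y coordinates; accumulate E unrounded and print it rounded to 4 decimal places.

G0 X0.00 Y0.00 Z7.04
G1 X24.50 Y0.00 E1.3038
G1 X24.50 Y16.00 E2.1553
G1 X0.00 Y16.00 E3.4591
G1 X0.00 Y0.00 E4.3105

At z = 7.04 mm: the cube is present — its section is the full 24.5×16 rectangle. The outline is a single polygon with 4 vertices. Extrusion per mm of travel: 0.4 × 0.32 / (π × 0.875²) = 0.053216. Accumulating E over each segment gives final E = 4.3105.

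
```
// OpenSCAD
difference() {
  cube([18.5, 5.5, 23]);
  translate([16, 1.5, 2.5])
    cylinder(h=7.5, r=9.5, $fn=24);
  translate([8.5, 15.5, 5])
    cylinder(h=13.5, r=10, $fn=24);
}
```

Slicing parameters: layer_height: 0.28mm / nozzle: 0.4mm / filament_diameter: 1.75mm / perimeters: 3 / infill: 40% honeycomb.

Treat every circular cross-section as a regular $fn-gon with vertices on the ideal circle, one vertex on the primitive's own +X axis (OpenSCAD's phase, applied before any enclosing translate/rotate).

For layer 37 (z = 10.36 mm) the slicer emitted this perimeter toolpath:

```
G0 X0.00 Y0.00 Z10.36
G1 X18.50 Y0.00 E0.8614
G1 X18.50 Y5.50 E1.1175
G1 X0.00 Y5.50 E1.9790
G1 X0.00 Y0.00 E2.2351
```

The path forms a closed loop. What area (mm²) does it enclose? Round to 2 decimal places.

Apply the shoelace formula to the sequence of (X, Y) vertices; enclosed area = 101.75 mm².

101.75 mm²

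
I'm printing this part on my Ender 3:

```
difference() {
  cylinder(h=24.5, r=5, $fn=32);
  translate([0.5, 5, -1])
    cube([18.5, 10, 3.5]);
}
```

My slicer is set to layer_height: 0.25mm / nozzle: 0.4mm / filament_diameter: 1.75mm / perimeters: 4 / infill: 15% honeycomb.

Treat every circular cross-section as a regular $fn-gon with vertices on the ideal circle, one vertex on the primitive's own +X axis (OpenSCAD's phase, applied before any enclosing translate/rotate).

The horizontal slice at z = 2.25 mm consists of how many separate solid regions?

1

At z = 2.25 mm: the cylinder: section is a regular 32-gon, circumradius r=5; the 18.5×10 cube at (0.5, 5) contributes its full rectangle; After the difference (first − rest): starting from the r=5 cylinder, the 18.5×10 cube at (0.5, 5) misses the remaining region (no effect) — 1 connected region. The result has 1 disconnected region.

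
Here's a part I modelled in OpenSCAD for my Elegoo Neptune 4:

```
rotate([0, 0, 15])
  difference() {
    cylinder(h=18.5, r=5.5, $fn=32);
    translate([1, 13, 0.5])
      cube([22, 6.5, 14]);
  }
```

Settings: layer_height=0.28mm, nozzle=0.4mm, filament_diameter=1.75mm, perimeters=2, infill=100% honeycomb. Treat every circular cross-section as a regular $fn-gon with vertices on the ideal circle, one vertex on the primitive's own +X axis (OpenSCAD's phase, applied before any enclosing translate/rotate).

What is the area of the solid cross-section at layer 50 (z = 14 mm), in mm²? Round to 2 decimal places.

94.42 mm²

At z = 14 mm: the cylinder: section is a regular 32-gon, circumradius r=5.5 (area = (32/2)·5.500²·sin(360°/32) = 94.42 mm²); the cube at (1, 13) is present — its section is the full 22×6.5 rectangle (area 143.00 mm²); Subtracting the remaining from the first: starting from the r=5.5 cylinder (94.42 mm²), the 22×6.5 cube at (1, 13) misses the remaining region (no effect) — area = 94.42 mm²; (rotated 15° about Z; rotation is an isometry so areas/perimeters/island counts are preserved). Overall, the cross-section is a single solid region. Net area = 94.42 mm².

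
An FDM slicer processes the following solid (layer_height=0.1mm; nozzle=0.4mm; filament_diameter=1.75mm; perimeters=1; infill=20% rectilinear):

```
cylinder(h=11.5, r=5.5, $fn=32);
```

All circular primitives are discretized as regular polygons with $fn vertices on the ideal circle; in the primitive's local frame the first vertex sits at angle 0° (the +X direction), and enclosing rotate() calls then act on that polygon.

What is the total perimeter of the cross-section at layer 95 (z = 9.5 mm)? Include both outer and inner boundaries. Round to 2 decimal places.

At z = 9.5 mm: the r=5.5 cylinder gives a regular 32-gon of circumradius 5.5 (constant along its height) (perimeter = 2·32·5.500·sin(180°/32) = 34.50 mm). Overall, the cross-section is a single solid region. Total boundary length (outer) = 34.50 mm.

34.50 mm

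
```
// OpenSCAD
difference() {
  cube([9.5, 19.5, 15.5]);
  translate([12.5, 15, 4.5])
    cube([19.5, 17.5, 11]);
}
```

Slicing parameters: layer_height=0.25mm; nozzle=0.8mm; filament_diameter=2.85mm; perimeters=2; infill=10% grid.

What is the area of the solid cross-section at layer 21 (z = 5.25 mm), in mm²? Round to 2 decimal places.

At z = 5.25 mm: the cube (footprint 9.5×19.5) is included at this height (area 185.25 mm²); the cube at (12.5, 15) (footprint 19.5×17.5) is included at this height (area 341.25 mm²); After the difference (first − rest): starting from the 9.5×19.5 cube (185.25 mm²), the 19.5×17.5 cube at (12.5, 15) misses the remaining region (no effect) — area = 185.25 mm². Overall, the cross-section is a single solid region. Net area = 185.25 mm².

185.25 mm²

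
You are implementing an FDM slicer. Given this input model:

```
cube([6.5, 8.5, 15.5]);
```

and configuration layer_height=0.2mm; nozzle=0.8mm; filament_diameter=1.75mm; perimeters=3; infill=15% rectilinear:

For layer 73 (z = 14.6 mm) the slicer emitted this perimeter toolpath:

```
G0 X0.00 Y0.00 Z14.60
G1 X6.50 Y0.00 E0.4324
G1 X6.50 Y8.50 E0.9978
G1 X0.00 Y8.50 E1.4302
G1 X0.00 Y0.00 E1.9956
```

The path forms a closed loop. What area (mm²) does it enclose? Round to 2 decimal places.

55.25 mm²

Apply the shoelace formula to the sequence of (X, Y) vertices; enclosed area = 55.25 mm².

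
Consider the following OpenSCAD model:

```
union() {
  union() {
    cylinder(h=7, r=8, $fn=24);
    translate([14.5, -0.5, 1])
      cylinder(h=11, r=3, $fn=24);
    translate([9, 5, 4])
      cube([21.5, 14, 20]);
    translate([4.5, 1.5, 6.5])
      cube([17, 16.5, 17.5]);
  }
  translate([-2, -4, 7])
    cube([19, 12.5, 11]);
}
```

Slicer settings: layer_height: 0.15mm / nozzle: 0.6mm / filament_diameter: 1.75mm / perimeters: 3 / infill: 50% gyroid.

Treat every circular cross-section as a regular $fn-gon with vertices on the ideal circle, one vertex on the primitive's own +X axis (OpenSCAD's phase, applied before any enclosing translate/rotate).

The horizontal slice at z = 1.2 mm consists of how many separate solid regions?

2

At z = 1.2 mm: the r=8 cylinder gives a regular 24-gon of circumradius 8 (constant along its height); the r=3 cylinder at (14.5, -0.5) gives a regular 24-gon of circumradius 3 (constant along its height); the cube at (9, 5) is absent (z outside [4, 24]); the cube at (4.5, 1.5) does not reach this height (z outside [6.5, 24]); Combining (union): the 2 present regions are separate (no shared area or edge), so areas and boundary lengths simply add and each stays a separate island — 2 connected regions; the cube at (-2, -4) does not reach this height (z outside [7, 18]); Combining (union): only the result so far is present, so the union is just that shape — 2 connected regions. The result has 2 disconnected regions.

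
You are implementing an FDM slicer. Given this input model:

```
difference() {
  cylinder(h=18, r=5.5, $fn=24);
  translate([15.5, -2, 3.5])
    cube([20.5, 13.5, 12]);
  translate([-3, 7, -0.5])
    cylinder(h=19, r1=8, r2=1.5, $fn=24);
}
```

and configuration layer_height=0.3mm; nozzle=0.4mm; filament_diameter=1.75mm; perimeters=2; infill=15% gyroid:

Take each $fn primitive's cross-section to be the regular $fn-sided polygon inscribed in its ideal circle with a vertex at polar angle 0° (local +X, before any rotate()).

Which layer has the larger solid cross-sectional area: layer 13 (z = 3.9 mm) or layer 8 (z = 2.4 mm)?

Layer 13 (z = 3.9): the cylinder: section is a regular 24-gon, circumradius r=5.5 (area = (24/2)·5.500²·sin(360°/24) = 93.95 mm²); the cube at (15.5, -2) is present — its section is the full 20.5×13.5 rectangle (area 276.75 mm²); the cone at (-3, 7) contributes a regular 24-gon of circumradius 6.495 (interpolated between r1=8 and r2=1.5 at t=0.232) (area = (24/2)·6.495²·sin(360°/24) = 131.01 mm²); After the difference (first − rest): starting from the r=5.5 cylinder (93.95 mm²), the 20.5×13.5 cube at (15.5, -2) misses the remaining region (no effect); the cone at (-3, 7) partially overlaps it — only the 27.35 mm² overlap (of its 131.01 mm²) is removed, clipping the outline — area = 66.60 mm². So its area = 66.60 mm². Layer 8 (z = 2.4): the r=5.5 cylinder contributes a regular 24-gon of circumradius 5.5 (area = (24/2)·5.500²·sin(360°/24) = 93.95 mm²); the cube at (15.5, -2) does not reach this height (z outside [3.5, 15.5]); the cone at (-3, 7) contributes a regular 24-gon of circumradius 7.008 (interpolated between r1=8 and r2=1.5 at t=0.153) (area = (24/2)·7.008²·sin(360°/24) = 152.53 mm²); Subtracting the remaining from the first: starting from the r=5.5 cylinder (93.95 mm²), the cone at (-3, 7) partially overlaps it — only the 32.64 mm² overlap (of its 152.53 mm²) is removed, clipping the outline — area = 61.31 mm². So its area = 61.31 mm². Layer 13 is larger (66.60 vs 61.31 mm²).

layer 13 (z = 3.9 mm)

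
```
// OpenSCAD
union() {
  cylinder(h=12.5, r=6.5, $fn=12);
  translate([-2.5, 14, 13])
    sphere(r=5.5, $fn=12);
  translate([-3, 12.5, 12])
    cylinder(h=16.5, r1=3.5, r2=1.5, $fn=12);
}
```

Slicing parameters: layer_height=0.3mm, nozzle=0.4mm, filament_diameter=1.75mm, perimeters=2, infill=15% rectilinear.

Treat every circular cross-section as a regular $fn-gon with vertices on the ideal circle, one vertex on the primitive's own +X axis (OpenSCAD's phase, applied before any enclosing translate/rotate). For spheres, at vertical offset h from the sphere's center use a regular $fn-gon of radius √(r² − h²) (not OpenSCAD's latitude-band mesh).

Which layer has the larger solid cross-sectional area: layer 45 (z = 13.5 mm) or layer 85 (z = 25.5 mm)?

layer 45 (z = 13.5 mm)

Layer 45 (z = 13.5): the cylinder is not intersected at this z (z outside [0, 12.5]); the sphere at (-2.5, 14): section is a regular 12-gon, circumradius = √(r²−h²) = √(5.5²−0.5²) = 5.477 (area = (12/2)·5.477²·sin(360°/12) = 90.00 mm²); the cone at (-3, 12.5) contributes a regular 12-gon of circumradius 3.318 (interpolated between r1=3.5 and r2=1.5 at t=0.091) (area = (12/2)·3.318²·sin(360°/12) = 33.03 mm²); Merging all regions: the cone at (-3, 12.5) lies entirely inside the r=5.5 sphere at (-2.5, 14), so the union is just the r=5.5 sphere at (-2.5, 14) — area = 90.00 mm². So its area = 90.00 mm². Layer 85 (z = 25.5): the cylinder does not reach this height (z outside [0, 12.5]); the sphere at (-2.5, 14) is not intersected at this z (|z−center|=12.500 > r=5.5); the cone at (-3, 12.5): at t=0.818 of its height the radius interpolates to r₁+(r₂−r₁)t = 1.864, giving a regular 12-gon of that circumradius (area = (12/2)·1.864²·sin(360°/12) = 10.42 mm²); Combining (union): only the cone at (-3, 12.5) is present, so the union is just that shape — area = 10.42 mm². So its area = 10.42 mm². Layer 45 is larger (90.00 vs 10.42 mm²).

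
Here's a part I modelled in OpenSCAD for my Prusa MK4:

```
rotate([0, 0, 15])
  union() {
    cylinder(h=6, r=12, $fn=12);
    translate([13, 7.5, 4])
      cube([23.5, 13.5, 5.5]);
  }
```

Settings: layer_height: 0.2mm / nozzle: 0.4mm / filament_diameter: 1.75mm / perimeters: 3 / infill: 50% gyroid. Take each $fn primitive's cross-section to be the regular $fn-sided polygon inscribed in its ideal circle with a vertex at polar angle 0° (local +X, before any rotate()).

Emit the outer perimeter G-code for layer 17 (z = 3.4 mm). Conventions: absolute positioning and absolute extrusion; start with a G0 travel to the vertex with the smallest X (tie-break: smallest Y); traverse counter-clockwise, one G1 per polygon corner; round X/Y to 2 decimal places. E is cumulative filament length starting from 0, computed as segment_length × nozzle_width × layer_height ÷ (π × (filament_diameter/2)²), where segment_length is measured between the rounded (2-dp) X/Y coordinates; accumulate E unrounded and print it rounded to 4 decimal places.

At z = 3.4 mm: the r=12 cylinder contributes a regular 12-gon of circumradius 12; the cube at (13, 7.5) is not intersected at this z (z outside [4, 9.5]); Merging all regions: only the r=12 cylinder is present, so the union is just that shape — 1 connected region; (rotated 15° about Z; rotation is an isometry so areas/perimeters/island counts are preserved). The outline is a single polygon with 12 vertices. Extrusion per mm of travel: 0.4 × 0.2 / (π × 0.875²) = 0.033260. Accumulating E over each segment gives final E = 2.4797.

G0 X-11.59 Y-3.11 Z3.40
G1 X-8.49 Y-8.49 E0.2065
G1 X-3.11 Y-11.59 E0.4130
G1 X3.11 Y-11.59 E0.6199
G1 X8.49 Y-8.49 E0.8264
G1 X11.59 Y-3.11 E1.0330
G1 X11.59 Y3.11 E1.2398
G1 X8.49 Y8.49 E1.4464
G1 X3.11 Y11.59 E1.6529
G1 X-3.11 Y11.59 E1.8598
G1 X-8.49 Y8.49 E2.0663
G1 X-11.59 Y3.11 E2.2728
G1 X-11.59 Y-3.11 E2.4797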